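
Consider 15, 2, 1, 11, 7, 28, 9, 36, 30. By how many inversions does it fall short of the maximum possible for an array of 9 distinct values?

Maximum inversions for 9 distinct elements is C(9, 2) = 9·8/2 = 36.
Current inversions — for each element, count later smaller elements:
15: 5
2: 1
1: 0
11: 2
7: 0
28: 1
9: 0
36: 1
30: 0
Current total: 5 + 1 + 0 + 2 + 0 + 1 + 0 + 1 + 0 = 10
Shortfall: 36 − 10 = 26

26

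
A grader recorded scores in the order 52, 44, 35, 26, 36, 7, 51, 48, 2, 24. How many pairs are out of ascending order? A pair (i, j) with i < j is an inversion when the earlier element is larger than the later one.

Count, for each position, how many later elements it exceeds:
52 → 44, 35, 26, 36, 7, 51, 48, 2, 24 → 9
44 → 35, 26, 36, 7, 2, 24 → 6
35 → 26, 7, 2, 24 → 4
26 → 7, 2, 24 → 3
36 → 7, 2, 24 → 3
7 → 2 → 1
51 → 48, 2, 24 → 3
48 → 2, 24 → 2
2 → none → 0
24 → none → 0
Sum: 9 + 6 + 4 + 3 + 3 + 1 + 3 + 2 + 0 + 0 = 31

31 inversions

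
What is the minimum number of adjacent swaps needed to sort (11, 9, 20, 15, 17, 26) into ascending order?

3

Each adjacent swap fixes exactly one inversion, so the minimum swap count equals the number of inversions.
Count inversions — for each element, later elements that are smaller:
11: 9 → 1
9: none → 0
20: 15, 17 → 2
15: none → 0
17: none → 0
26: none → 0
Total inversions: 1 + 0 + 2 + 0 + 0 + 0 = 3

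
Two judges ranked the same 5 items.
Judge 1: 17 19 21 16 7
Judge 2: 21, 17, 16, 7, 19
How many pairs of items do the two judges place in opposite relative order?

4

Assign each item its position (1..5) in the first ordering, then rewrite the second ordering as that position sequence:
positions: 17→1, 19→2, 21→3, 16→4, 7→5
second ordering as positions: [3, 1, 4, 5, 2]
Discordant pairs = inversions in this position sequence.
3: 1, 2 → 2
1: 0
4: 2 → 1
5: 2 → 1
2: 0
Total: 2 + 0 + 1 + 1 + 0 = 4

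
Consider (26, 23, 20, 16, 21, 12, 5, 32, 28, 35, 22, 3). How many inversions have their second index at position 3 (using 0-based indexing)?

3

The element at index 3 is 16.
Elements before it: 26, 23, 20
Those larger than 16: 26, 23, 20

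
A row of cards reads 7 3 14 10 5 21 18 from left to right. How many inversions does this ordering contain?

6 out-of-order pairs

Out-of-order index pairs (1-indexed):
(1,2): 7 > 3
(1,5): 7 > 5
(3,4): 14 > 10
(3,5): 14 > 5
(4,5): 10 > 5
(6,7): 21 > 18
That's 6 pairs.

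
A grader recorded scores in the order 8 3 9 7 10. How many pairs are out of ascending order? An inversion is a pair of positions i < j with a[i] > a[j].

3

Listing every pair i<j with a[i]>a[j] (using 1-based positions):
(1,2): 8 > 3
(1,4): 8 > 7
(3,4): 9 > 7
That's 3 pairs.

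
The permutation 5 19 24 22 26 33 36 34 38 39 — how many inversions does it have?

2

Sweep left to right; for each value list the smaller values that follow it:
5: 0
19: 0
24: 1
22: 0
26: 0
33: 0
36: 1
34: 0
38: 0
39: 0
Sum: 0 + 0 + 1 + 0 + 0 + 0 + 1 + 0 + 0 + 0 = 2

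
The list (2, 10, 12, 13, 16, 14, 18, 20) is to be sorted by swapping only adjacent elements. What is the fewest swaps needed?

Adjacent swaps: 1

Each adjacent swap fixes exactly one inversion, so the minimum swap count equals the number of inversions.
Count inversions — for each element, later elements that are smaller:
2: none → 0
10: none → 0
12: none → 0
13: none → 0
16: 14 → 1
14: none → 0
18: none → 0
20: none → 0
Total inversions: 0 + 0 + 0 + 0 + 1 + 0 + 0 + 0 = 1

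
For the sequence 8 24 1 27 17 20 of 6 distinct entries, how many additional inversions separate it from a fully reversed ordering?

Maximum inversions for 6 distinct elements is C(6, 2) = 6·5/2 = 15.
Current inversions — for each element, count later smaller elements:
8: 1
24: 3
1: 0
27: 2
17: 0
20: 0
Current total: 1 + 3 + 0 + 2 + 0 + 0 = 6
Shortfall: 15 − 6 = 9

9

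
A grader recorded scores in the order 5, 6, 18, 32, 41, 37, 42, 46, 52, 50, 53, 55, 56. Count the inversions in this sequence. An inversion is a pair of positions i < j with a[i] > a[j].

2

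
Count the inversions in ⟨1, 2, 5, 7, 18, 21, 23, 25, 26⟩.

There are 0 out-of-order pairs.

Element-by-element contributions:
1 → none → 0
2 → none → 0
5 → none → 0
7 → none → 0
18 → none → 0
21 → none → 0
23 → none → 0
25 → none → 0
26 → none → 0
Sum: 0 + 0 + 0 + 0 + 0 + 0 + 0 + 0 + 0 = 0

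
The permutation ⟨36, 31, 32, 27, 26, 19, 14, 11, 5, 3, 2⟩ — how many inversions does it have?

Element-by-element contributions:
36: 10
31: 8
32: 8
27: 7
26: 6
19: 5
14: 4
11: 3
5: 2
3: 1
2: 0
Sum: 10 + 8 + 8 + 7 + 6 + 5 + 4 + 3 + 2 + 1 + 0 = 54

Inversions: 54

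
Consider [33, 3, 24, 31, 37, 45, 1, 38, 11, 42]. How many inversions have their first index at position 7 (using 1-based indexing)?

0

The element at index 7 is 1.
Elements after it: 38, 11, 42
None of them are smaller than 1.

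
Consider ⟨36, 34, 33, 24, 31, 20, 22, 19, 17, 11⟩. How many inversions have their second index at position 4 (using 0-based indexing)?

3 such elements

The element at index 4 is 31.
Elements before it: 36, 34, 33, 24
Those larger than 31: 36, 34, 33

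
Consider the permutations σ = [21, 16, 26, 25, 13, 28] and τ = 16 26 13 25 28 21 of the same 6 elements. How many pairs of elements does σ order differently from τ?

Assign each item its position (1..6) in the first ordering, then rewrite the second ordering as that position sequence:
positions: 21→1, 16→2, 26→3, 25→4, 13→5, 28→6
second ordering as positions: [2, 3, 5, 4, 6, 1]
Discordant pairs = inversions in this position sequence.
2: 1 → 1
3: 1 → 1
5: 4, 1 → 2
4: 1 → 1
6: 1 → 1
1: 0
Total: 1 + 1 + 2 + 1 + 1 + 0 = 6

6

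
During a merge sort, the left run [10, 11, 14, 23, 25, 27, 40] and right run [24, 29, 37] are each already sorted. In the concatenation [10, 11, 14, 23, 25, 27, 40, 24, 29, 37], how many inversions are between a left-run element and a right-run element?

Take each right-half value and tally the left-half values above it:
r = 24: 25, 27, 40 → 3
r = 29: 40 → 1
r = 37: 40 → 1
Cross-inversions: 3 + 1 + 1 = 5

5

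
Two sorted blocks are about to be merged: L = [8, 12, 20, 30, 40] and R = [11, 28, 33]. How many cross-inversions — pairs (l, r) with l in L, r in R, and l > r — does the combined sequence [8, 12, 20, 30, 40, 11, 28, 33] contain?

7

For each element r of the right run, count left-run elements greater than r:
r = 11: 12, 20, 30, 40 → 4
r = 28: 30, 40 → 2
r = 33: 40 → 1
Cross-inversions: 4 + 2 + 1 = 7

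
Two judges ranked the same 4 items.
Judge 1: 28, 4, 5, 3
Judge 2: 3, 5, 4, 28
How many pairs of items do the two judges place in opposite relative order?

Assign each item its position (1..4) in the first ordering, then rewrite the second ordering as that position sequence:
positions: 28→1, 4→2, 5→3, 3→4
second ordering as positions: [4, 3, 2, 1]
Discordant pairs = inversions in this position sequence.
4: 3, 2, 1 → 3
3: 2, 1 → 2
2: 1 → 1
1: 0
Total: 3 + 2 + 1 + 0 = 6

6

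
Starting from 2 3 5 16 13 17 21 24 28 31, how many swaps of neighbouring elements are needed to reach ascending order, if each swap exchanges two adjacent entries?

Minimum adjacent swaps = number of inversions (each swap of adjacent out-of-order elements removes one inversion and no swap can remove more).
Count inversions — for each element, later elements that are smaller:
2: none → 0
3: none → 0
5: none → 0
16: 13 → 1
13: none → 0
17: none → 0
21: none → 0
24: none → 0
28: none → 0
31: none → 0
Total inversions: 0 + 0 + 0 + 1 + 0 + 0 + 0 + 0 + 0 + 0 = 1

1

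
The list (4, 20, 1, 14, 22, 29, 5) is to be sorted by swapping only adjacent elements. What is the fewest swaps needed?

7

Minimum adjacent swaps = number of inversions (each swap of adjacent out-of-order elements removes one inversion and no swap can remove more).
Count inversions — for each element, later elements that are smaller:
4: 1 → 1
20: 1, 14, 5 → 3
1: none → 0
14: 5 → 1
22: 5 → 1
29: 5 → 1
5: none → 0
Total inversions: 1 + 3 + 0 + 1 + 1 + 1 + 0 = 7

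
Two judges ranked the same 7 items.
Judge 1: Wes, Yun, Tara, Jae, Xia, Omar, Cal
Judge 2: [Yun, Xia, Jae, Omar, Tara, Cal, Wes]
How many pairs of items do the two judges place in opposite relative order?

Assign each item its position (1..7) in the first ordering, then rewrite the second ordering as that position sequence:
positions: Wes→1, Yun→2, Tara→3, Jae→4, Xia→5, Omar→6, Cal→7
second ordering as positions: [2, 5, 4, 6, 3, 7, 1]
Discordant pairs = inversions in this position sequence.
2: 1 → 1
5: 4, 3, 1 → 3
4: 3, 1 → 2
6: 3, 1 → 2
3: 1 → 1
7: 1 → 1
1: 0
Total: 1 + 3 + 2 + 2 + 1 + 1 + 0 = 10

There are 10 discordant pairs.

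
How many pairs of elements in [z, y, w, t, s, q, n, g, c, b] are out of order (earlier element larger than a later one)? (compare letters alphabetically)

45

For each element, count later entries that are smaller:
z: 9
y: 8
w: 7
t: 6
s: 5
q: 4
n: 3
g: 2
c: 1
b: 0
Sum: 9 + 8 + 7 + 6 + 5 + 4 + 3 + 2 + 1 + 0 = 45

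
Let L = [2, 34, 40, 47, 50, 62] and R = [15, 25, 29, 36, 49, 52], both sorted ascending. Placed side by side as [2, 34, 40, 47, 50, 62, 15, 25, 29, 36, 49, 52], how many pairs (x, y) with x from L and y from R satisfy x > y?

22 cross-inversions

For each element r of the right run, count left-run elements greater than r:
r = 15: 34, 40, 47, 50, 62 → 5
r = 25: 34, 40, 47, 50, 62 → 5
r = 29: 34, 40, 47, 50, 62 → 5
r = 36: 40, 47, 50, 62 → 4
r = 49: 50, 62 → 2
r = 52: 62 → 1
Cross-inversions: 5 + 5 + 5 + 4 + 2 + 1 = 22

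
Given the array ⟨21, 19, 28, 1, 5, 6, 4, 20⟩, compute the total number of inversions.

Sweep left to right; for each value list the smaller values that follow it:
21 → 19, 1, 5, 6, 4, 20 → 6
19 → 1, 5, 6, 4 → 4
28 → 1, 5, 6, 4, 20 → 5
1 → none → 0
5 → 4 → 1
6 → 4 → 1
4 → none → 0
20 → none → 0
Sum: 6 + 4 + 5 + 0 + 1 + 1 + 0 + 0 = 17

There are 17 inversions.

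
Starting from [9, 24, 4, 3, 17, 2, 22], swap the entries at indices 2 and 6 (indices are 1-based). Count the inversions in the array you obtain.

Positions 2 and 6 hold 24 and 2; after swapping, the array is [9, 2, 4, 3, 17, 24, 22].
Element-by-element contributions:
9: 3
2: 0
4: 1
3: 0
17: 0
24: 1
22: 0
Sum: 3 + 0 + 1 + 0 + 0 + 1 + 0 = 5

There are 5 inversions.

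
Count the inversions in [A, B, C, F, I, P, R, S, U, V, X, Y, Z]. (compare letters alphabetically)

Sweep left to right; for each value list the smaller values that follow it:
A → none → 0
B → none → 0
C → none → 0
F → none → 0
I → none → 0
P → none → 0
R → none → 0
S → none → 0
U → none → 0
V → none → 0
X → none → 0
Y → none → 0
Z → none → 0
Sum: 0 + 0 + 0 + 0 + 0 + 0 + 0 + 0 + 0 + 0 + 0 + 0 + 0 = 0

0 out-of-order pairs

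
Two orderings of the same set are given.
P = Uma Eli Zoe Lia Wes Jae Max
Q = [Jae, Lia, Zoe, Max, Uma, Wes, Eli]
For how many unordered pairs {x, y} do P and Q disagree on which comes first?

14

Assign each item its position (1..7) in the first ordering, then rewrite the second ordering as that position sequence:
positions: Uma→1, Eli→2, Zoe→3, Lia→4, Wes→5, Jae→6, Max→7
second ordering as positions: [6, 4, 3, 7, 1, 5, 2]
Discordant pairs = inversions in this position sequence.
6: 4, 3, 1, 5, 2 → 5
4: 3, 1, 2 → 3
3: 1, 2 → 2
7: 1, 5, 2 → 3
1: 0
5: 2 → 1
2: 0
Total: 5 + 3 + 2 + 3 + 0 + 1 + 0 = 14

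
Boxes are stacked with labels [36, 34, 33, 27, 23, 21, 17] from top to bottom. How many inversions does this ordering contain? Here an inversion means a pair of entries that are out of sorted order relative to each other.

For each element, count later entries that are smaller:
36 → 34, 33, 27, 23, 21, 17 → 6
34 → 33, 27, 23, 21, 17 → 5
33 → 27, 23, 21, 17 → 4
27 → 23, 21, 17 → 3
23 → 21, 17 → 2
21 → 17 → 1
17 → none → 0
Sum: 6 + 5 + 4 + 3 + 2 + 1 + 0 = 21

21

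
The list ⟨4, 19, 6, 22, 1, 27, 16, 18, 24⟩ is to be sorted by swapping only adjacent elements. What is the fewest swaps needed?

12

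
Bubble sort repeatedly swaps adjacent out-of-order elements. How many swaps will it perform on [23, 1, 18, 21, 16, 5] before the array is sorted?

The minimum number of adjacent swaps to sort an array equals its inversion count, since every such swap removes exactly one inversion.
Count inversions — for each element, later elements that are smaller:
23: 1, 18, 21, 16, 5 → 5
1: none → 0
18: 16, 5 → 2
21: 16, 5 → 2
16: 5 → 1
5: none → 0
Total inversions: 5 + 0 + 2 + 2 + 1 + 0 = 10

10 adjacent swaps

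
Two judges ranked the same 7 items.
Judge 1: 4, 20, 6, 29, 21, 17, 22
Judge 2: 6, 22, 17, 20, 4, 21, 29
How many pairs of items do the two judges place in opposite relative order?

13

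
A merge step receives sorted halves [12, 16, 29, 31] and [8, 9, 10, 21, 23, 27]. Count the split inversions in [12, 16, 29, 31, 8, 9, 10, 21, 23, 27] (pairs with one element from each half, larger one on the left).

18 cross-inversions

Take each right-half value and tally the left-half values above it:
r = 8: 12, 16, 29, 31 → 4
r = 9: 12, 16, 29, 31 → 4
r = 10: 12, 16, 29, 31 → 4
r = 21: 29, 31 → 2
r = 23: 29, 31 → 2
r = 27: 29, 31 → 2
Cross-inversions: 4 + 4 + 4 + 2 + 2 + 2 = 18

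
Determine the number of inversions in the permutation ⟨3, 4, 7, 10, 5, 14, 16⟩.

Inversion pairs (indices are 1-based):
(3,5): 7 > 5
(4,5): 10 > 5
That's 2 pairs.

2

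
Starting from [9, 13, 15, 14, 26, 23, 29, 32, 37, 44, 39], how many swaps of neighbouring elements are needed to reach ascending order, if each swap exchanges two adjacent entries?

There are 3 swaps.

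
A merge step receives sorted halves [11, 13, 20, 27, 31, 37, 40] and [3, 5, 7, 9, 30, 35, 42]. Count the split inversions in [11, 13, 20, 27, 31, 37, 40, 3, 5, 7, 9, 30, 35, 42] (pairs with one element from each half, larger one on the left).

For each element r of the right run, count left-run elements greater than r:
r = 3: 11, 13, 20, 27, 31, 37, 40 → 7
r = 5: 11, 13, 20, 27, 31, 37, 40 → 7
r = 7: 11, 13, 20, 27, 31, 37, 40 → 7
r = 9: 11, 13, 20, 27, 31, 37, 40 → 7
r = 30: 31, 37, 40 → 3
r = 35: 37, 40 → 2
r = 42: none → 0
Cross-inversions: 7 + 7 + 7 + 7 + 3 + 2 + 0 = 33

There are 33 cross-inversions.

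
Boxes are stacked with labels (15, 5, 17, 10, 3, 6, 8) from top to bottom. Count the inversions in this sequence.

13 inversions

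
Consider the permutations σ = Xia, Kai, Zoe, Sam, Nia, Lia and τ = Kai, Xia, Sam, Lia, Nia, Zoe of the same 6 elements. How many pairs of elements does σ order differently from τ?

Assign each item its position (1..6) in the first ordering, then rewrite the second ordering as that position sequence:
positions: Xia→1, Kai→2, Zoe→3, Sam→4, Nia→5, Lia→6
second ordering as positions: [2, 1, 4, 6, 5, 3]
Discordant pairs = inversions in this position sequence.
2: 1 → 1
1: 0
4: 3 → 1
6: 5, 3 → 2
5: 3 → 1
3: 0
Total: 1 + 0 + 1 + 2 + 1 + 0 = 5

Discordant pairs: 5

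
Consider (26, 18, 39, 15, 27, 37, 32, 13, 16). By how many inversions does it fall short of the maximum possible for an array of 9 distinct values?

Maximum inversions for 9 distinct elements is C(9, 2) = 9·8/2 = 36.
Current inversions — for each element, count later smaller elements:
26: 4
18: 3
39: 6
15: 1
27: 2
37: 3
32: 2
13: 0
16: 0
Current total: 4 + 3 + 6 + 1 + 2 + 3 + 2 + 0 + 0 = 21
Shortfall: 36 − 21 = 15

15 inversions short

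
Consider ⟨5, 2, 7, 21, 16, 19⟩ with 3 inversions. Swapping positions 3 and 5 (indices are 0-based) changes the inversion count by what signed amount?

Positions 3 and 5 hold 21 and 19; after swapping, the array is [5, 2, 7, 19, 16, 21].
For each element, count later entries that are smaller:
5 → 2 → 1
2 → none → 0
7 → none → 0
19 → 16 → 1
16 → none → 0
21 → none → 0
Sum: 1 + 0 + 0 + 1 + 0 + 0 = 2
Change: 2 − 3 = -1

-1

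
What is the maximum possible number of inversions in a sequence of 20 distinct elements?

190

The maximum occurs when the array is in strictly decreasing order: every one of the C(20, 2) pairs is inverted.
C(20, 2) = 20·19/2 = 190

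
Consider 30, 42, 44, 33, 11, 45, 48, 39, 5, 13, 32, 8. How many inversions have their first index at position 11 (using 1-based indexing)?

The element at index 11 is 32.
Elements after it: 8
Those smaller than 32: 8

1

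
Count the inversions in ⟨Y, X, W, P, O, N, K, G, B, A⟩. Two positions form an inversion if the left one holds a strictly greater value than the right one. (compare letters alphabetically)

45 inversions

Element-by-element contributions:
Y: 9
X: 8
W: 7
P: 6
O: 5
N: 4
K: 3
G: 2
B: 1
A: 0
Sum: 9 + 8 + 7 + 6 + 5 + 4 + 3 + 2 + 1 + 0 = 45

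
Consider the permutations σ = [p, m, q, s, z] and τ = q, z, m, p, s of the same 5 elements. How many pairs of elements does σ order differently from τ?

Assign each item its position (1..5) in the first ordering, then rewrite the second ordering as that position sequence:
positions: p→1, m→2, q→3, s→4, z→5
second ordering as positions: [3, 5, 2, 1, 4]
Discordant pairs = inversions in this position sequence.
3: 2, 1 → 2
5: 2, 1, 4 → 3
2: 1 → 1
1: 0
4: 0
Total: 2 + 3 + 1 + 0 + 0 = 6

There are 6 discordant pairs.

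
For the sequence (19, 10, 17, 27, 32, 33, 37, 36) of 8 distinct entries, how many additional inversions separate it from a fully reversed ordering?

25

Maximum inversions for 8 distinct elements is C(8, 2) = 8·7/2 = 28.
Current inversions — for each element, count later smaller elements:
19: 2
10: 0
17: 0
27: 0
32: 0
33: 0
37: 1
36: 0
Current total: 2 + 0 + 0 + 0 + 0 + 0 + 1 + 0 = 3
Shortfall: 28 − 3 = 25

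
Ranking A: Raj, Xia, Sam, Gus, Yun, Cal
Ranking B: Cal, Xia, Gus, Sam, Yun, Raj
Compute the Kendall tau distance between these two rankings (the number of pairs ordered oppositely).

10

Assign each item its position (1..6) in the first ordering, then rewrite the second ordering as that position sequence:
positions: Raj→1, Xia→2, Sam→3, Gus→4, Yun→5, Cal→6
second ordering as positions: [6, 2, 4, 3, 5, 1]
Discordant pairs = inversions in this position sequence.
6: 2, 4, 3, 5, 1 → 5
2: 1 → 1
4: 3, 1 → 2
3: 1 → 1
5: 1 → 1
1: 0
Total: 5 + 1 + 2 + 1 + 1 + 0 = 10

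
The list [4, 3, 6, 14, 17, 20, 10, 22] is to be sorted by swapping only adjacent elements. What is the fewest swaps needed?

Adjacent swaps: 4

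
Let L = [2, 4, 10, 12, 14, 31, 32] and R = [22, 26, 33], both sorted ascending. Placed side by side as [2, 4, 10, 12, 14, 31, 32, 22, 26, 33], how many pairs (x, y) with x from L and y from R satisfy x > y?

Take each right-half value and tally the left-half values above it:
r = 22: 31, 32 → 2
r = 26: 31, 32 → 2
r = 33: none → 0
Cross-inversions: 2 + 2 + 0 = 4

4 split inversions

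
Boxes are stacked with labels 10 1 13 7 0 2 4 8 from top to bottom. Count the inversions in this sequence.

Out-of-order pairs: 15

Element-by-element contributions:
10 → 1, 7, 0, 2, 4, 8 → 6
1 → 0 → 1
13 → 7, 0, 2, 4, 8 → 5
7 → 0, 2, 4 → 3
0 → none → 0
2 → none → 0
4 → none → 0
8 → none → 0
Sum: 6 + 1 + 5 + 3 + 0 + 0 + 0 + 0 = 15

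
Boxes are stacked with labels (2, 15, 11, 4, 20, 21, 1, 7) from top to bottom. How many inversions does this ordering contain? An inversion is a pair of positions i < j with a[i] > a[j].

13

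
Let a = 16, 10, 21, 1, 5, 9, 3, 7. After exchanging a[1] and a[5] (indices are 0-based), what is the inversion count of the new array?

18

Positions 1 and 5 hold 10 and 9; after swapping, the array is [16, 9, 21, 1, 5, 10, 3, 7].
Count, for each position, how many later elements it exceeds:
16 → 9, 1, 5, 10, 3, 7 → 6
9 → 1, 5, 3, 7 → 4
21 → 1, 5, 10, 3, 7 → 5
1 → none → 0
5 → 3 → 1
10 → 3, 7 → 2
3 → none → 0
7 → none → 0
Sum: 6 + 4 + 5 + 0 + 1 + 2 + 0 + 0 = 18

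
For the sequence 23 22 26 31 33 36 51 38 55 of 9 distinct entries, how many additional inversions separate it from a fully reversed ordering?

Maximum inversions for 9 distinct elements is C(9, 2) = 9·8/2 = 36.
Current inversions — for each element, count later smaller elements:
23: 1
22: 0
26: 0
31: 0
33: 0
36: 0
51: 1
38: 0
55: 0
Current total: 1 + 0 + 0 + 0 + 0 + 0 + 1 + 0 + 0 = 2
Shortfall: 36 − 2 = 34

34 inversions short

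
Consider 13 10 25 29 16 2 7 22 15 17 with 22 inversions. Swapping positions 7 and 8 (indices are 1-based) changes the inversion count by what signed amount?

+1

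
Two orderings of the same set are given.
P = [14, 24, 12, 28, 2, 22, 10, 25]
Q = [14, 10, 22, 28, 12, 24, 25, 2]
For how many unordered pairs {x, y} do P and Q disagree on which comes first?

Assign each item its position (1..8) in the first ordering, then rewrite the second ordering as that position sequence:
positions: 14→1, 24→2, 12→3, 28→4, 2→5, 22→6, 10→7, 25→8
second ordering as positions: [1, 7, 6, 4, 3, 2, 8, 5]
Discordant pairs = inversions in this position sequence.
1: 0
7: 6, 4, 3, 2, 5 → 5
6: 4, 3, 2, 5 → 4
4: 3, 2 → 2
3: 2 → 1
2: 0
8: 5 → 1
5: 0
Total: 0 + 5 + 4 + 2 + 1 + 0 + 1 + 0 = 13

There are 13 disagreeing pairs.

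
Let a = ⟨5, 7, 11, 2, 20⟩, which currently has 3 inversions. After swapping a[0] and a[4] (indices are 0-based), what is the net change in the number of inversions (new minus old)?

Positions 0 and 4 hold 5 and 20; after swapping, the array is [20, 7, 11, 2, 5].
Sweep left to right; for each value list the smaller values that follow it:
20: 4
7: 2
11: 2
2: 0
5: 0
Sum: 4 + 2 + 2 + 0 + 0 = 8
Change: 8 − 3 = +5

+5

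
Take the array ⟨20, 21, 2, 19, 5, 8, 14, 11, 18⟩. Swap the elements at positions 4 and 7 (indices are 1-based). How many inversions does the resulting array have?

19

Positions 4 and 7 hold 19 and 14; after swapping, the array is [20, 21, 2, 14, 5, 8, 19, 11, 18].
For each element, count later entries that are smaller:
20 → 2, 14, 5, 8, 19, 11, 18 → 7
21 → 2, 14, 5, 8, 19, 11, 18 → 7
2 → none → 0
14 → 5, 8, 11 → 3
5 → none → 0
8 → none → 0
19 → 11, 18 → 2
11 → none → 0
18 → none → 0
Sum: 7 + 7 + 0 + 3 + 0 + 0 + 2 + 0 + 0 = 19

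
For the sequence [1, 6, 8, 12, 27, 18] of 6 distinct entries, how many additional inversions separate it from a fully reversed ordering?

Maximum inversions for 6 distinct elements is C(6, 2) = 6·5/2 = 15.
Current inversions — for each element, count later smaller elements:
1: 0
6: 0
8: 0
12: 0
27: 1
18: 0
Current total: 0 + 0 + 0 + 0 + 1 + 0 = 1
Shortfall: 15 − 1 = 14

14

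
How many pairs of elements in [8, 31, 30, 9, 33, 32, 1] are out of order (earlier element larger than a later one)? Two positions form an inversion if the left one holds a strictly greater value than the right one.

Element-by-element contributions:
8 → 1 → 1
31 → 30, 9, 1 → 3
30 → 9, 1 → 2
9 → 1 → 1
33 → 32, 1 → 2
32 → 1 → 1
1 → none → 0
Sum: 1 + 3 + 2 + 1 + 2 + 1 + 0 = 10

10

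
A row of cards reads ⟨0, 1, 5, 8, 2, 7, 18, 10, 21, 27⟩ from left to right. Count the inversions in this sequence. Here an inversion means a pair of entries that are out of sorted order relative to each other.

Sweep left to right; for each value list the smaller values that follow it:
0: 0
1: 0
5: 1
8: 2
2: 0
7: 0
18: 1
10: 0
21: 0
27: 0
Sum: 0 + 0 + 1 + 2 + 0 + 0 + 1 + 0 + 0 + 0 = 4

4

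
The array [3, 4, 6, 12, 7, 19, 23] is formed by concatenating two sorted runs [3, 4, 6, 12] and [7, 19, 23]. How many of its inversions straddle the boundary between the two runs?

Take each right-half value and tally the left-half values above it:
r = 7: 12 → 1
r = 19: none → 0
r = 23: none → 0
Cross-inversions: 1 + 0 + 0 = 1

1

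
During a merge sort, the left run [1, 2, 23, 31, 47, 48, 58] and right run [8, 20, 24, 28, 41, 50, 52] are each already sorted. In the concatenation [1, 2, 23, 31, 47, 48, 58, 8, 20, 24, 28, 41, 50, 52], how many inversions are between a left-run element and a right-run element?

Cross-inversions: 23

Count, for every r in R, how many entries of L exceed r:
r = 8: 23, 31, 47, 48, 58 → 5
r = 20: 23, 31, 47, 48, 58 → 5
r = 24: 31, 47, 48, 58 → 4
r = 28: 31, 47, 48, 58 → 4
r = 41: 47, 48, 58 → 3
r = 50: 58 → 1
r = 52: 58 → 1
Cross-inversions: 5 + 5 + 4 + 4 + 3 + 1 + 1 = 23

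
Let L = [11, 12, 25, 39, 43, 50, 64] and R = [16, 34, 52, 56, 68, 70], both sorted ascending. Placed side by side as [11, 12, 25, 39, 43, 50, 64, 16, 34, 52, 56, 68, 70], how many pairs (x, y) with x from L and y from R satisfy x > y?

11 cross-inversions

For each element r of the right run, count left-run elements greater than r:
r = 16: 25, 39, 43, 50, 64 → 5
r = 34: 39, 43, 50, 64 → 4
r = 52: 64 → 1
r = 56: 64 → 1
r = 68: none → 0
r = 70: none → 0
Cross-inversions: 5 + 4 + 1 + 1 + 0 + 0 = 11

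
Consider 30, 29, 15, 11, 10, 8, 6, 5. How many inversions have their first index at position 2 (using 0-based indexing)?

The element at index 2 is 15.
Elements after it: 11, 10, 8, 6, 5
Those smaller than 15: 11, 10, 8, 6, 5

5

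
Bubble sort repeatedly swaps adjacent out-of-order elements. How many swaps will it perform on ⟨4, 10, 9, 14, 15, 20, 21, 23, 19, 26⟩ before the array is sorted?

The minimum number of adjacent swaps to sort an array equals its inversion count, since every such swap removes exactly one inversion.
Count inversions — for each element, later elements that are smaller:
4: none → 0
10: 9 → 1
9: none → 0
14: none → 0
15: none → 0
20: 19 → 1
21: 19 → 1
23: 19 → 1
19: none → 0
26: none → 0
Total inversions: 0 + 1 + 0 + 0 + 0 + 1 + 1 + 1 + 0 + 0 = 4

There are 4 adjacent swaps.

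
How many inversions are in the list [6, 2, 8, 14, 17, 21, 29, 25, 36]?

2 inversions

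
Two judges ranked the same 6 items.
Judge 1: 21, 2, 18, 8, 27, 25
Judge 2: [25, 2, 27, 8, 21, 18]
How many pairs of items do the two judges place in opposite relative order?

There are 11 discordant pairs.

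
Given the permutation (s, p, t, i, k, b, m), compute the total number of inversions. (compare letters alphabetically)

For each element, count later entries that are smaller:
s → p, i, k, b, m → 5
p → i, k, b, m → 4
t → i, k, b, m → 4
i → b → 1
k → b → 1
b → none → 0
m → none → 0
Sum: 5 + 4 + 4 + 1 + 1 + 0 + 0 = 15

Out-of-order pairs: 15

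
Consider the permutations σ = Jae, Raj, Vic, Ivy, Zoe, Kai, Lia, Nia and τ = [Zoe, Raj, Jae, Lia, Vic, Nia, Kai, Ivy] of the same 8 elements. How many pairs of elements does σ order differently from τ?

Assign each item its position (1..8) in the first ordering, then rewrite the second ordering as that position sequence:
positions: Jae→1, Raj→2, Vic→3, Ivy→4, Zoe→5, Kai→6, Lia→7, Nia→8
second ordering as positions: [5, 2, 1, 7, 3, 8, 6, 4]
Discordant pairs = inversions in this position sequence.
5: 2, 1, 3, 4 → 4
2: 1 → 1
1: 0
7: 3, 6, 4 → 3
3: 0
8: 6, 4 → 2
6: 4 → 1
4: 0
Total: 4 + 1 + 0 + 3 + 0 + 2 + 1 + 0 = 11

There are 11 discordant pairs.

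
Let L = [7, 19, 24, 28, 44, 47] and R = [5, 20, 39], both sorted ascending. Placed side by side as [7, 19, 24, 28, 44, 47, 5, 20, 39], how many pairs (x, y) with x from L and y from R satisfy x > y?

Count, for every r in R, how many entries of L exceed r:
r = 5: 7, 19, 24, 28, 44, 47 → 6
r = 20: 24, 28, 44, 47 → 4
r = 39: 44, 47 → 2
Cross-inversions: 6 + 4 + 2 = 12

12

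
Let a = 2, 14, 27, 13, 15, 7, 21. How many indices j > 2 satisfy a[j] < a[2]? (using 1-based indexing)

2 such elements

The element at index 2 is 14.
Elements after it: 27, 13, 15, 7, 21
Those smaller than 14: 13, 7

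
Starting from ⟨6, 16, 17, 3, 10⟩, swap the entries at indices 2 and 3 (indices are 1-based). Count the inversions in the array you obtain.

6

Positions 2 and 3 hold 16 and 17; after swapping, the array is [6, 17, 16, 3, 10].
Sweep left to right; for each value list the smaller values that follow it:
6: 1
17: 3
16: 2
3: 0
10: 0
Sum: 1 + 3 + 2 + 0 + 0 = 6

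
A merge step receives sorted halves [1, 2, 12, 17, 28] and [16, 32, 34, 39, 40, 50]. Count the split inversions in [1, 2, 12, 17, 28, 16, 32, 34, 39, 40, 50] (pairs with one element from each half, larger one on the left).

There are 2 cross-inversions.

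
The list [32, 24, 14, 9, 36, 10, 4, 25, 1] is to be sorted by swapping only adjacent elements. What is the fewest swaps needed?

There are 26 adjacent swaps.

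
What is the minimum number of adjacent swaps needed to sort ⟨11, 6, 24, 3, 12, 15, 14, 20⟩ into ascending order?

9 adjacent swaps

Minimum adjacent swaps = number of inversions (each swap of adjacent out-of-order elements removes one inversion and no swap can remove more).
Count inversions — for each element, later elements that are smaller:
11: 6, 3 → 2
6: 3 → 1
24: 3, 12, 15, 14, 20 → 5
3: none → 0
12: none → 0
15: 14 → 1
14: none → 0
20: none → 0
Total inversions: 2 + 1 + 5 + 0 + 0 + 1 + 0 + 0 = 9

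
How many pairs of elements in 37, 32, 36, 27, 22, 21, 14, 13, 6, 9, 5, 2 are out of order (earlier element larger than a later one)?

64

For each element, count later entries that are smaller:
37: 11
32: 9
36: 9
27: 8
22: 7
21: 6
14: 5
13: 4
6: 2
9: 2
5: 1
2: 0
Sum: 11 + 9 + 9 + 8 + 7 + 6 + 5 + 4 + 2 + 2 + 1 + 0 = 64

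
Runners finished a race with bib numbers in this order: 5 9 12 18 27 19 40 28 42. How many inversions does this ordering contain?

There are 2 inversions.

Sweep left to right; for each value list the smaller values that follow it:
5 → none → 0
9 → none → 0
12 → none → 0
18 → none → 0
27 → 19 → 1
19 → none → 0
40 → 28 → 1
28 → none → 0
42 → none → 0
Sum: 0 + 0 + 0 + 0 + 1 + 0 + 1 + 0 + 0 = 2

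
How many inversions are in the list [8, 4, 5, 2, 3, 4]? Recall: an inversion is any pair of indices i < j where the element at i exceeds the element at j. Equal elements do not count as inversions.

10 out-of-order pairs

Out-of-order index pairs (1-indexed):
(1,2): 8 > 4
(1,3): 8 > 5
(1,4): 8 > 2
(1,5): 8 > 3
(1,6): 8 > 4
(2,4): 4 > 2
(2,5): 4 > 3
(3,4): 5 > 2
(3,5): 5 > 3
(3,6): 5 > 4
That's 10 pairs.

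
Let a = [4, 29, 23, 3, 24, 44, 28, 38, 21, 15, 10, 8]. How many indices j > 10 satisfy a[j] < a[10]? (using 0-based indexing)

The element at index 10 is 10.
Elements after it: 8
Those smaller than 10: 8

1 such element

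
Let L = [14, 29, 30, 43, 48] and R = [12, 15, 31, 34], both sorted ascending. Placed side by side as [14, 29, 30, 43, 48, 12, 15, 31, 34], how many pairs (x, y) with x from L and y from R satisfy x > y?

Count, for every r in R, how many entries of L exceed r:
r = 12: 14, 29, 30, 43, 48 → 5
r = 15: 29, 30, 43, 48 → 4
r = 31: 43, 48 → 2
r = 34: 43, 48 → 2
Cross-inversions: 5 + 4 + 2 + 2 = 13

Cross-inversions: 13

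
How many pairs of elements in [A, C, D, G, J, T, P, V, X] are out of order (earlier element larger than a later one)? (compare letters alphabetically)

1

For each element, count later entries that are smaller:
A → none → 0
C → none → 0
D → none → 0
G → none → 0
J → none → 0
T → P → 1
P → none → 0
V → none → 0
X → none → 0
Sum: 0 + 0 + 0 + 0 + 0 + 1 + 0 + 0 + 0 = 1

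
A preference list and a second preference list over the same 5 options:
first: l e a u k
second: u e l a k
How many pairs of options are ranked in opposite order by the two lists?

Assign each item its position (1..5) in the first ordering, then rewrite the second ordering as that position sequence:
positions: l→1, e→2, a→3, u→4, k→5
second ordering as positions: [4, 2, 1, 3, 5]
Discordant pairs = inversions in this position sequence.
4: 2, 1, 3 → 3
2: 1 → 1
1: 0
3: 0
5: 0
Total: 3 + 1 + 0 + 0 + 0 = 4

Pairs: 4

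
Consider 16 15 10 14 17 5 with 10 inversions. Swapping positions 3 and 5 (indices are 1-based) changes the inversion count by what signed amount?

+3

Positions 3 and 5 hold 10 and 17; after swapping, the array is [16, 15, 17, 14, 10, 5].
Count, for each position, how many later elements it exceeds:
16 → 15, 14, 10, 5 → 4
15 → 14, 10, 5 → 3
17 → 14, 10, 5 → 3
14 → 10, 5 → 2
10 → 5 → 1
5 → none → 0
Sum: 4 + 3 + 3 + 2 + 1 + 0 = 13
Change: 13 − 10 = +3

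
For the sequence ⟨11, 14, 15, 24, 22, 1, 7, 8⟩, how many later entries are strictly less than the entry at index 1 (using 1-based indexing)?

3 such elements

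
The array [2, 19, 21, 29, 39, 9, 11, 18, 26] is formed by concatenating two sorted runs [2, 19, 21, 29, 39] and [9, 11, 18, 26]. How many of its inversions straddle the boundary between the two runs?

Take each right-half value and tally the left-half values above it:
r = 9: 19, 21, 29, 39 → 4
r = 11: 19, 21, 29, 39 → 4
r = 18: 19, 21, 29, 39 → 4
r = 26: 29, 39 → 2
Cross-inversions: 4 + 4 + 4 + 2 = 14

14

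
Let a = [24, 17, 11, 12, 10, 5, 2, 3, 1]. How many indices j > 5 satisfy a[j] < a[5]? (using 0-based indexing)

3

The element at index 5 is 5.
Elements after it: 2, 3, 1
Those smaller than 5: 2, 3, 1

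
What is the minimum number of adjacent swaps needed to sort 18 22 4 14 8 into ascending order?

Minimum adjacent swaps = number of inversions (each swap of adjacent out-of-order elements removes one inversion and no swap can remove more).
Count inversions — for each element, later elements that are smaller:
18: 4, 14, 8 → 3
22: 4, 14, 8 → 3
4: none → 0
14: 8 → 1
8: none → 0
Total inversions: 3 + 3 + 0 + 1 + 0 = 7

7 adjacent swaps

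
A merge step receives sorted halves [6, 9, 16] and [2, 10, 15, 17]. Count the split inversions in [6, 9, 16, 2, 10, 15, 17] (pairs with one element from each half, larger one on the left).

For each element r of the right run, count left-run elements greater than r:
r = 2: 6, 9, 16 → 3
r = 10: 16 → 1
r = 15: 16 → 1
r = 17: none → 0
Cross-inversions: 3 + 1 + 1 + 0 = 5

Split inversions: 5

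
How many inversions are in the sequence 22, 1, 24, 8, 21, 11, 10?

12

Out-of-order index pairs (1-indexed):
(1,2): 22 > 1
(1,4): 22 > 8
(1,5): 22 > 21
(1,6): 22 > 11
(1,7): 22 > 10
(3,4): 24 > 8
(3,5): 24 > 21
(3,6): 24 > 11
(3,7): 24 > 10
(5,6): 21 > 11
(5,7): 21 > 10
(6,7): 11 > 10
That's 12 pairs.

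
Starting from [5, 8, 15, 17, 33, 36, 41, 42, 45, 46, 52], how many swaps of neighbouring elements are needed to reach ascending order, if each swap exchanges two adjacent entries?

Minimum adjacent swaps = number of inversions (each swap of adjacent out-of-order elements removes one inversion and no swap can remove more).
Count inversions — for each element, later elements that are smaller:
5: none → 0
8: none → 0
15: none → 0
17: none → 0
33: none → 0
36: none → 0
41: none → 0
42: none → 0
45: none → 0
46: none → 0
52: none → 0
Total inversions: 0 + 0 + 0 + 0 + 0 + 0 + 0 + 0 + 0 + 0 + 0 = 0

0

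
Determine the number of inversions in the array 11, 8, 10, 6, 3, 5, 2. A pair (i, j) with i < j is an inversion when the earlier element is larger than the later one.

Element-by-element contributions:
11: 6
8: 4
10: 4
6: 3
3: 1
5: 1
2: 0
Sum: 6 + 4 + 4 + 3 + 1 + 1 + 0 = 19

Out-of-order pairs: 19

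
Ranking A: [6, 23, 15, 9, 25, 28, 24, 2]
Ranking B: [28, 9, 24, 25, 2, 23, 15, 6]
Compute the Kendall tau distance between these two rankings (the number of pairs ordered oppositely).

20

Assign each item its position (1..8) in the first ordering, then rewrite the second ordering as that position sequence:
positions: 6→1, 23→2, 15→3, 9→4, 25→5, 28→6, 24→7, 2→8
second ordering as positions: [6, 4, 7, 5, 8, 2, 3, 1]
Discordant pairs = inversions in this position sequence.
6: 4, 5, 2, 3, 1 → 5
4: 2, 3, 1 → 3
7: 5, 2, 3, 1 → 4
5: 2, 3, 1 → 3
8: 2, 3, 1 → 3
2: 1 → 1
3: 1 → 1
1: 0
Total: 5 + 3 + 4 + 3 + 3 + 1 + 1 + 0 = 20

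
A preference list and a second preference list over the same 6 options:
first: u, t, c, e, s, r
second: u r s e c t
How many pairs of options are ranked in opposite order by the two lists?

10

Assign each item its position (1..6) in the first ordering, then rewrite the second ordering as that position sequence:
positions: u→1, t→2, c→3, e→4, s→5, r→6
second ordering as positions: [1, 6, 5, 4, 3, 2]
Discordant pairs = inversions in this position sequence.
1: 0
6: 5, 4, 3, 2 → 4
5: 4, 3, 2 → 3
4: 3, 2 → 2
3: 2 → 1
2: 0
Total: 0 + 4 + 3 + 2 + 1 + 0 = 10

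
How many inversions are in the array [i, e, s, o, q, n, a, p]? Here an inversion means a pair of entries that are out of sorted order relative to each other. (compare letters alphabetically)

14 inversions

Count, for each position, how many later elements it exceeds:
i → e, a → 2
e → a → 1
s → o, q, n, a, p → 5
o → n, a → 2
q → n, a, p → 3
n → a → 1
a → none → 0
p → none → 0
Sum: 2 + 1 + 5 + 2 + 3 + 1 + 0 + 0 = 14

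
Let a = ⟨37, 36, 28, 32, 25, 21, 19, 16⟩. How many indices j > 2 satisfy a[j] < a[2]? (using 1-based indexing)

The element at index 2 is 36.
Elements after it: 28, 32, 25, 21, 19, 16
Those smaller than 36: 28, 32, 25, 21, 19, 16

6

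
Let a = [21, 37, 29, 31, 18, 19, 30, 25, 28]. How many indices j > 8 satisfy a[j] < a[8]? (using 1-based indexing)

0 such elements

The element at index 8 is 25.
Elements after it: 28
None of them are smaller than 25.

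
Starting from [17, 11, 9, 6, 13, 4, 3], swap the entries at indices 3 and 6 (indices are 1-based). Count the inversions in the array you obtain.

Inversions: 15

Positions 3 and 6 hold 9 and 4; after swapping, the array is [17, 11, 4, 6, 13, 9, 3].
Element-by-element contributions:
17: 6
11: 4
4: 1
6: 1
13: 2
9: 1
3: 0
Sum: 6 + 4 + 1 + 1 + 2 + 1 + 0 = 15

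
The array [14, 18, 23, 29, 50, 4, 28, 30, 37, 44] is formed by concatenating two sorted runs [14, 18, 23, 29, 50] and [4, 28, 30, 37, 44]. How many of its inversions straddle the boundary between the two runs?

Count, for every r in R, how many entries of L exceed r:
r = 4: 14, 18, 23, 29, 50 → 5
r = 28: 29, 50 → 2
r = 30: 50 → 1
r = 37: 50 → 1
r = 44: 50 → 1
Cross-inversions: 5 + 2 + 1 + 1 + 1 = 10

There are 10 cross-inversions.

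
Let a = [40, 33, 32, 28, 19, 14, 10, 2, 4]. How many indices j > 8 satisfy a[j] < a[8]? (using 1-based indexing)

The element at index 8 is 2.
Elements after it: 4
None of them are smaller than 2.

0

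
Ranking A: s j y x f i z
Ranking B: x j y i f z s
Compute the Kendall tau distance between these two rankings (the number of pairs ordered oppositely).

Assign each item its position (1..7) in the first ordering, then rewrite the second ordering as that position sequence:
positions: s→1, j→2, y→3, x→4, f→5, i→6, z→7
second ordering as positions: [4, 2, 3, 6, 5, 7, 1]
Discordant pairs = inversions in this position sequence.
4: 2, 3, 1 → 3
2: 1 → 1
3: 1 → 1
6: 5, 1 → 2
5: 1 → 1
7: 1 → 1
1: 0
Total: 3 + 1 + 1 + 2 + 1 + 1 + 0 = 9

Discordant pairs: 9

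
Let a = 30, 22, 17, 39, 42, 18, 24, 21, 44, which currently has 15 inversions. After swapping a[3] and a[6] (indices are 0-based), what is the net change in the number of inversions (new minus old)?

-1

Positions 3 and 6 hold 39 and 24; after swapping, the array is [30, 22, 17, 24, 42, 18, 39, 21, 44].
Sweep left to right; for each value list the smaller values that follow it:
30: 5
22: 3
17: 0
24: 2
42: 3
18: 0
39: 1
21: 0
44: 0
Sum: 5 + 3 + 0 + 2 + 3 + 0 + 1 + 0 + 0 = 14
Change: 14 − 15 = -1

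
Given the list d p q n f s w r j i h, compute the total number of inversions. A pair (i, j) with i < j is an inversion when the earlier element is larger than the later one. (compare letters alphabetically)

There are 28 inversions.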